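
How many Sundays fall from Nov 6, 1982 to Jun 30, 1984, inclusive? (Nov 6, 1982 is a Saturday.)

Nov 6, 1982 is a Saturday; the first Sunday on or after it is Nov 7, 1982 (1 day later).
From Nov 7, 1982 to Jun 30, 1984: 54 + 365 + 182 = 601 days (rest of 1982, 1983, to Jun 30, 1984 in 1984).
601 ÷ 7 = 85 full weeks with remainder 6, so 85 more Sundays after the first → 86.

86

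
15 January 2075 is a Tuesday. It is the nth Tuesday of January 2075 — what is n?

Day 15 falls in week ⌈15/7⌉ of the month.
Days 1–7 hold the 1st Tuesday, 8–14 the 2nd, 15–21 the 3rd, 22–28 the 4th, 29–31 the 5th.
15 is in the range for the 3rd.

3rd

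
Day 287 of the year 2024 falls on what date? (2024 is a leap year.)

October 13, 2024

January has 31 days (287 − 31 = 256 remain).
February has 29 days (256 − 29 = 227 remain).
March has 31 days (227 − 31 = 196 remain).
April has 30 days (196 − 30 = 166 remain).
May has 31 days (166 − 31 = 135 remain).
June has 30 days (135 − 30 = 105 remain).
July has 31 days (105 − 31 = 74 remain).
August has 31 days (74 − 31 = 43 remain).
September has 30 days (43 − 30 = 13 remain).
13 into October → October 13.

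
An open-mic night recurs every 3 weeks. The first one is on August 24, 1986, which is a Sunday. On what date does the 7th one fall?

The 7th occurrence is 6 intervals after the first: 6 × 21 = 126 days after August 24, 1986.
August has 31 days — 7 days to the end of August leaves 119.
September has 30 days (89 left).
October has 31 days (58 left).
November has 30 days (28 left).
28 days into December → December 28, 1986.

December 28, 1986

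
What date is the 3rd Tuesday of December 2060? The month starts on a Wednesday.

December 2060 begins on a Wednesday, so the first Tuesday is December 7 (6 days later).
The 3rd Tuesday is 2 weeks later: 7 + 14 = 21.

December 21, 2060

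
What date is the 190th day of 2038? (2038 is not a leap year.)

July 9, 2038

January has 31 days (190 − 31 = 159 remain).
February has 28 days (159 − 28 = 131 remain).
March has 31 days (131 − 31 = 100 remain).
April has 30 days (100 − 30 = 70 remain).
May has 31 days (70 − 31 = 39 remain).
June has 30 days (39 − 30 = 9 remain).
9 into July → July 9.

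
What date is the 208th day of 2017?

January has 31 days (208 − 31 = 177 remain).
February has 28 days (177 − 28 = 149 remain).
March has 31 days (149 − 31 = 118 remain).
April has 30 days (118 − 30 = 88 remain).
May has 31 days (88 − 31 = 57 remain).
June has 30 days (57 − 30 = 27 remain).
27 into July → July 27.

2017-07-27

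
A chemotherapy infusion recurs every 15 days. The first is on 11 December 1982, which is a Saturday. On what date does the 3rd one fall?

10 January 1983

The 3rd occurrence is 2 intervals after the first: 2 × 15 = 30 days after 11 December 1982.
December has 31 days — 20 days to the end of December leaves 10.
10 days into January → 10 January 1983.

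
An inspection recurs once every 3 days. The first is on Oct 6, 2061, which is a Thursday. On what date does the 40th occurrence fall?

Jan 31, 2062

The 40th occurrence is 39 intervals after the first: 39 × 3 = 117 days after Oct 6, 2061.
Oct has 31 days — 25 days to the end of Oct leaves 92.
Nov has 30 days (62 left).
Dec has 31 days (31 left).
31 days into Jan → Jan 31, 2062.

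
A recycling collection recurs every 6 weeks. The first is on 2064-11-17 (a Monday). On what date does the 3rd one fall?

The 3rd occurrence is 2 intervals after the first: 2 × 42 = 84 days after 2064-11-17.
November has 30 days — 13 days to the end of November leaves 71.
December has 31 days (40 left).
January has 31 days (9 left).
9 days into February → 2065-02-09.

2065-02-09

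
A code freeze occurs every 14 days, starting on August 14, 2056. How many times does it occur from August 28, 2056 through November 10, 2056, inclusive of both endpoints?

Occurrences land 14·i days after August 14, 2056 for i = 0, 1, 2, …
August 28, 2056 is 14 days after the start; 14 ÷ 14 = 1 remainder 0. First occurrence in the window: #2 on August 28, 2056 (1×14 = 14 days in).
November 10, 2056 is 88 days after the start; 88 ÷ 14 = 6 remainder 4. Last occurrence in the window: #7 on November 6, 2056.
Occurrences #2 through #7: 6 in total.

6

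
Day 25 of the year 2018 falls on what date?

25 into January → January 25.

2018-01-25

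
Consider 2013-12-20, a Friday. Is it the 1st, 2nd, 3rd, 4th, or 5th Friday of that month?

Day 20 falls in week ⌈20/7⌉ of the month.
Days 1–7 hold the 1st Friday, 8–14 the 2nd, 15–21 the 3rd, 22–28 the 4th, 29–31 the 5th.
20 is in the range for the 3rd.

3rd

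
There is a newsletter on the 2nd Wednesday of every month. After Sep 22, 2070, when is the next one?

Oct 8, 2070

Sep 2070 starts on a Monday; its first Wednesday is the 3rd, so the 2nd Wednesday is the 10th — Sep 10, 2070.
That is not after Sep 22, 2070, so look at Oct 2070.
Oct 2070 starts on a Wednesday; its first Wednesday is the 1st, so the 2nd Wednesday is the 8th — Oct 8, 2070.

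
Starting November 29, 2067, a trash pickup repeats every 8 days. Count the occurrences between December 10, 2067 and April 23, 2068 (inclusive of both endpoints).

17

Occurrences land 8·i days after November 29, 2067 for i = 0, 1, 2, …
December 10, 2067 is 11 days after the start; 11 ÷ 8 = 1 remainder 3; since the remainder is 3, round up to i = 2. First occurrence in the window: #3 on December 15, 2067 (2×8 = 16 days in).
April 23, 2068 is 146 days after the start; 146 ÷ 8 = 18 remainder 2. Last occurrence in the window: #19 on April 21, 2068.
Occurrences #3 through #19: 17 in total.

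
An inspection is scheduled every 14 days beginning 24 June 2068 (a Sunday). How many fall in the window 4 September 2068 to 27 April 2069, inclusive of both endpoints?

16

Occurrences land 14·i days after 24 June 2068 for i = 0, 1, 2, …
4 September 2068 is 72 days after the start; 72 ÷ 14 = 5 remainder 2; since the remainder is 2, round up to i = 6. First occurrence in the window: #7 on 16 September 2068 (6×14 = 84 days in).
27 April 2069 is 307 days after the start; 307 ÷ 14 = 21 remainder 13. Last occurrence in the window: #22 on 14 April 2069.
Occurrences #7 through #22: 16 in total.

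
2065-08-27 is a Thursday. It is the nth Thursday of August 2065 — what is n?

4th

Day 27 falls in week ⌈27/7⌉ of the month.
Days 1–7 hold the 1st Thursday, 8–14 the 2nd, 15–21 the 3rd, 22–28 the 4th, 29–31 the 5th.
27 is in the range for the 4th.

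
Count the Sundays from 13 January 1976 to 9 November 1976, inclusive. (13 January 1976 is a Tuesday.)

13 January 1976 is a Tuesday; the first Sunday on or after it is 18 January 1976 (5 days later).
From 18 January 1976 to 9 November 1976: 13 + 29 + 31 + 30 + 31 + 30 + 31 + 31 + 30 + 31 + 9 = 296 days (rest of January, February, March, April, May, June, July, August, September, October, November).
296 ÷ 7 = 42 full weeks with remainder 2, so 42 more Sundays after the first → 43.

43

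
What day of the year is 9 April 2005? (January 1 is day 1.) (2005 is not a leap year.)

99

Days in months before April: 31 + 28 + 31 = 90.
Plus 9 days into April → day 99.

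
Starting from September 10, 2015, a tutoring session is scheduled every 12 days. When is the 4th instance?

October 16, 2015

The 4th occurrence is 3 intervals after the first: 3 × 12 = 36 days after September 10, 2015.
September has 30 days — 20 days to the end of September leaves 16.
16 days into October → October 16, 2015.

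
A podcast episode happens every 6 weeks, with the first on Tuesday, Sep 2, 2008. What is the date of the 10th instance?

Sep 15, 2009

The 10th occurrence is 9 intervals after the first: 9 × 42 = 378 days after Sep 2, 2008.
Sep has 30 days — 28 days to the end of Sep leaves 350.
Oct has 31 days (319 left).
Nov has 30 days (289 left).
Dec has 31 days (258 left).
Jan has 31 days (227 left).
Feb has 28 days (199 left).
Mar has 31 days (168 left).
Apr has 30 days (138 left).
May has 31 days (107 left).
Jun has 30 days (77 left).
Jul has 31 days (46 left).
Aug has 31 days (15 left).
15 days into Sep → Sep 15, 2009.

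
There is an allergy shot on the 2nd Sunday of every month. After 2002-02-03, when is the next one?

February 2002 starts on a Friday; its first Sunday is the 3rd, so the 2nd Sunday is the 10th — 2002-02-10.
2002-02-10 is after 2002-02-03, so that is the next one.

2002-02-10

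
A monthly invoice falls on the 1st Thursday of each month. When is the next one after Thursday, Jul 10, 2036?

Jul 2036 starts on a Tuesday, so its 1st Thursday is Jul 3, 2036 (2 days in).
That is not after Jul 10, 2036, so look at Aug 2036.
Aug 2036 starts on a Friday, so its 1st Thursday is Aug 7, 2036 (6 days in).

Aug 7, 2036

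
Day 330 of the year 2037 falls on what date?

Nov 26, 2037

Jan has 31 days (330 − 31 = 299 remain).
Feb has 28 days (299 − 28 = 271 remain).
Mar has 31 days (271 − 31 = 240 remain).
Apr has 30 days (240 − 30 = 210 remain).
May has 31 days (210 − 31 = 179 remain).
Jun has 30 days (179 − 30 = 149 remain).
Jul has 31 days (149 − 31 = 118 remain).
Aug has 31 days (118 − 31 = 87 remain).
Sep has 30 days (87 − 30 = 57 remain).
Oct has 31 days (57 − 31 = 26 remain).
26 into Nov → Nov 26.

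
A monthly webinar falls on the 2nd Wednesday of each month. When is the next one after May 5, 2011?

May 11, 2011

May 2011 starts on a Sunday; its first Wednesday is the 4th, so the 2nd Wednesday is the 11th — May 11, 2011.
May 11, 2011 is after May 5, 2011, so that is the next one.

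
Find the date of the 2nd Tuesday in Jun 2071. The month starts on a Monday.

Jun 9, 2071

Jun 2071 begins on a Monday, so the first Tuesday is Jun 2 (1 day later).
The 2nd Tuesday is 1 weeks later: 2 + 7 = 9.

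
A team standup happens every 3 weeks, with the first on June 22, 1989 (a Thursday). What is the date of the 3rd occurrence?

August 3, 1989

The 3rd occurrence is 2 intervals after the first: 2 × 21 = 42 days after June 22, 1989.
June has 30 days — 8 days to the end of June leaves 34.
July has 31 days (3 left).
3 days into August → August 3, 1989.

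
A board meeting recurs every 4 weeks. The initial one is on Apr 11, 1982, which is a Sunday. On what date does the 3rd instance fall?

Jun 6, 1982

The 3rd occurrence is 2 intervals after the first: 2 × 28 = 56 days after Apr 11, 1982.
Apr has 30 days — 19 days to the end of Apr leaves 37.
May has 31 days (6 left).
6 days into Jun → Jun 6, 1982.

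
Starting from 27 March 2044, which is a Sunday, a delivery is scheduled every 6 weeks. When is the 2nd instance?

8 May 2044

The 2nd occurrence is 1 interval after the first: 1 × 42 = 42 days after 27 March 2044.
March has 31 days — 4 days to the end of March leaves 38.
April has 30 days (8 left).
8 days into May → 8 May 2044.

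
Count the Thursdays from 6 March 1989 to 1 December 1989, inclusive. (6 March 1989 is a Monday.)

6 March 1989 is a Monday; the first Thursday on or after it is 9 March 1989 (3 days later).
From 9 March 1989 to 1 December 1989: 22 + 30 + 31 + 30 + 31 + 31 + 30 + 31 + 30 + 1 = 267 days (rest of March, April, May, June, July, August, September, October, November, December).
267 ÷ 7 = 38 full weeks with remainder 1, so 38 more Thursdays after the first → 39.

39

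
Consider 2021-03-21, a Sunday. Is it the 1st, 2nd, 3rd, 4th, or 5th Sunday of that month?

3rd

Day 21 falls in week ⌈21/7⌉ of the month.
Days 1–7 hold the 1st Sunday, 8–14 the 2nd, 15–21 the 3rd, 22–28 the 4th, 29–31 the 5th.
21 is in the range for the 3rd.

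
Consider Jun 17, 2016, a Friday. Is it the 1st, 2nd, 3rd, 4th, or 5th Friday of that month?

3rd

Day 17 falls in week ⌈17/7⌉ of the month.
Days 1–7 hold the 1st Friday, 8–14 the 2nd, 15–21 the 3rd, 22–28 the 4th, 29–31 the 5th.
17 is in the range for the 3rd.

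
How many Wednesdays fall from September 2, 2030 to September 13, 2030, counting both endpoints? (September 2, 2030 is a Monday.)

September 2, 2030 is a Monday; the first Wednesday on or after it is September 4, 2030 (2 days later).
From September 4, 2030 to September 13, 2030 is 13 − 4 = 9 days.
9 ÷ 7 = 1 full weeks with remainder 2, so 1 more Wednesdays after the first → 2.

2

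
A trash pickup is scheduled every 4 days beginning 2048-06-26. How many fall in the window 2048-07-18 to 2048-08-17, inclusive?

Occurrences land 4·i days after 2048-06-26 for i = 0, 1, 2, …
2048-07-18 is 22 days after the start; 22 ÷ 4 = 5 remainder 2; since the remainder is 2, round up to i = 6. First occurrence in the window: #7 on 2048-07-20 (6×4 = 24 days in).
2048-08-17 is 52 days after the start; 52 ÷ 4 = 13 remainder 0. Last occurrence in the window: #14 on 2048-08-17.
Occurrences #7 through #14: 8 in total.

8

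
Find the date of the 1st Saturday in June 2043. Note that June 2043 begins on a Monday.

June 2043 begins on a Monday, so the first Saturday is June 6 (5 days later).

June 6, 2043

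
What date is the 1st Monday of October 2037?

The first Monday of October 2037 is October 5.

2037-10-05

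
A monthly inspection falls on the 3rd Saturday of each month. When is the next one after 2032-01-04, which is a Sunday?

January 2032 starts on a Thursday; its first Saturday is the 3rd, so the 3rd Saturday is the 17th — 2032-01-17.
2032-01-17 is after 2032-01-04, so that is the next one.

2032-01-17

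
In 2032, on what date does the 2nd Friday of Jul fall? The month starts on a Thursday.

Jul 9, 2032

Jul 2032 begins on a Thursday, so the first Friday is Jul 2 (1 day later).
The 2nd Friday is 1 weeks later: 2 + 7 = 9.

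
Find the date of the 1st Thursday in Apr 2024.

Apr 4, 2024

The first Thursday of Apr 2024 is Apr 4.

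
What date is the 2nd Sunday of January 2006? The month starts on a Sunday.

January 8, 2006

January 2006 begins on a Sunday, so the first Sunday is January 1.
The 2nd Sunday is 1 weeks later: 1 + 7 = 8.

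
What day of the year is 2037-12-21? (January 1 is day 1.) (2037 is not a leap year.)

Days in months before December: 31 + 28 + 31 + 30 + 31 + 30 + 31 + 31 + 30 + 31 + 30 = 334.
Plus 21 days into December → day 355.

355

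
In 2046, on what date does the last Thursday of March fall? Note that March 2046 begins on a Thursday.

March 29, 2046

March 2046 begins on a Thursday, so the first Thursday is March 1.
March 2046 has 31 days. Adding weeks: 1, 8, 15, 22, 29 — the last one ≤ 31 is the 29th.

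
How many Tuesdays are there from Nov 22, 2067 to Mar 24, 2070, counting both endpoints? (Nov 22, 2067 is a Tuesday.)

122

Nov 22, 2067 is a Tuesday; the first Tuesday on or after it is Nov 22, 2067.
From Nov 22, 2067 to Mar 24, 2070: 39 + 366 + 365 + 83 = 853 days (rest of 2067, 2068, 2069, to Mar 24, 2070 in 2070).
853 ÷ 7 = 121 full weeks with remainder 6, so 121 more Tuesdays after the first → 122.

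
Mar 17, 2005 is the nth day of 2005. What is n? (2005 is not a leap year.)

Days in months before Mar: 31 + 28 = 59.
Plus 17 days into Mar → day 76.

76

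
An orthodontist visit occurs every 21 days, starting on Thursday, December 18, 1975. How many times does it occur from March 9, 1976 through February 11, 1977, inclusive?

17

Occurrences land 21·i days after December 18, 1975 for i = 0, 1, 2, …
March 9, 1976 is 82 days after the start; 82 ÷ 21 = 3 remainder 19; since the remainder is 19, round up to i = 4. First occurrence in the window: #5 on March 11, 1976 (4×21 = 84 days in).
February 11, 1977 is 421 days after the start; 421 ÷ 21 = 20 remainder 1. Last occurrence in the window: #21 on February 10, 1977.
Occurrences #5 through #21: 17 in total.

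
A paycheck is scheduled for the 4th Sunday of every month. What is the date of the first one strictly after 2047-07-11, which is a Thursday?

2047-07-28

July 2047 starts on a Monday; its first Sunday is the 7th, so the 4th Sunday is the 28th — 2047-07-28.
2047-07-28 is after 2047-07-11, so that is the next one.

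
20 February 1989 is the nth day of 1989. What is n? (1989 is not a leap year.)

51

Days in months before February: 31 = 31.
Plus 20 days into February → day 51.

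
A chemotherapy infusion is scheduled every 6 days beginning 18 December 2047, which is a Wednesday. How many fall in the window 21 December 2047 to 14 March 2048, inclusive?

14

Occurrences land 6·i days after 18 December 2047 for i = 0, 1, 2, …
21 December 2047 is 3 days after the start; 3 ÷ 6 = 0 remainder 3; since the remainder is 3, round up to i = 1. First occurrence in the window: #2 on 24 December 2047 (1×6 = 6 days in).
14 March 2048 is 87 days after the start; 87 ÷ 6 = 14 remainder 3. Last occurrence in the window: #15 on 11 March 2048.
Occurrences #2 through #15: 14 in total.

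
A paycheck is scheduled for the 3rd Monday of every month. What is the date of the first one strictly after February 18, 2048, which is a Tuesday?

March 16, 2048

February 2048 starts on a Saturday; its first Monday is the 3rd, so the 3rd Monday is the 17th — February 17, 2048.
That is not after February 18, 2048, so look at March 2048.
March 2048 starts on a Sunday; its first Monday is the 2nd, so the 3rd Monday is the 16th — March 16, 2048.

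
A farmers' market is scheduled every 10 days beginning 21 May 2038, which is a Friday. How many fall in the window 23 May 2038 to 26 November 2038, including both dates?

Occurrences land 10·i days after 21 May 2038 for i = 0, 1, 2, …
23 May 2038 is 2 days after the start; 2 ÷ 10 = 0 remainder 2; since the remainder is 2, round up to i = 1. First occurrence in the window: #2 on 31 May 2038 (1×10 = 10 days in).
26 November 2038 is 189 days after the start; 189 ÷ 10 = 18 remainder 9. Last occurrence in the window: #19 on 17 November 2038.
Occurrences #2 through #19: 18 in total.

18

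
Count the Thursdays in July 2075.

2075-07-01 is a Monday; the first Thursday on or after it is 2075-07-04 (3 days later).
From 2075-07-04 to 2075-07-31 is 31 − 4 = 27 days.
27 ÷ 7 = 3 full weeks with remainder 6, so 3 more Thursdays after the first → 4.

4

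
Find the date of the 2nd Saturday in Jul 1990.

Jul 1990 begins on a Sunday, so the first Saturday is Jul 7 (6 days later).
The 2nd Saturday is 1 weeks later: 7 + 7 = 14.

Jul 14, 1990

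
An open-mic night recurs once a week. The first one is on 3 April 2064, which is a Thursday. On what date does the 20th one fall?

The 20th occurrence is 19 intervals after the first: 19 × 7 = 133 days after 3 April 2064.
April has 30 days — 27 days to the end of April leaves 106.
May has 31 days (75 left).
June has 30 days (45 left).
July has 31 days (14 left).
14 days into August → 14 August 2064.

14 August 2064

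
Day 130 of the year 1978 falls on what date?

10 May 1978

January has 31 days (130 − 31 = 99 remain).
February has 28 days (99 − 28 = 71 remain).
March has 31 days (71 − 31 = 40 remain).
April has 30 days (40 − 30 = 10 remain).
10 into May → May 10.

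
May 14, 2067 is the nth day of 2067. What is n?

Days in months before May: 31 + 28 + 31 + 30 = 120.
Plus 14 days into May → day 134.

134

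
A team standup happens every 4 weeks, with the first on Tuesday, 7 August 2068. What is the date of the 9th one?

19 March 2069

The 9th occurrence is 8 intervals after the first: 8 × 28 = 224 days after 7 August 2068.
August has 31 days — 24 days to the end of August leaves 200.
September has 30 days (170 left).
October has 31 days (139 left).
November has 30 days (109 left).
December has 31 days (78 left).
January has 31 days (47 left).
February has 28 days (19 left).
19 days into March → 19 March 2069.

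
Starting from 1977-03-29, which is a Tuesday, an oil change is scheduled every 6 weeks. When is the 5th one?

1977-09-13

The 5th occurrence is 4 intervals after the first: 4 × 42 = 168 days after 1977-03-29.
March has 31 days — 2 days to the end of March leaves 166.
April has 30 days (136 left).
May has 31 days (105 left).
June has 30 days (75 left).
July has 31 days (44 left).
August has 31 days (13 left).
13 days into September → 1977-09-13.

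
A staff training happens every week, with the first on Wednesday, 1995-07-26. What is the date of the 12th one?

The 12th occurrence is 11 intervals after the first: 11 × 7 = 77 days after 1995-07-26.
July has 31 days — 5 days to the end of July leaves 72.
August has 31 days (41 left).
September has 30 days (11 left).
11 days into October → 1995-10-11.

1995-10-11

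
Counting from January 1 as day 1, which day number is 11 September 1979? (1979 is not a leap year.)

Days in months before September: 31 + 28 + 31 + 30 + 31 + 30 + 31 + 31 = 243.
Plus 11 days into September → day 254.

254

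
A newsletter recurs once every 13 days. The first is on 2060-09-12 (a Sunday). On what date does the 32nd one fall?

The 32nd occurrence is 31 intervals after the first: 31 × 13 = 403 days after 2060-09-12.
September has 30 days — 18 days to the end of September leaves 385.
October has 31 days (354 left).
November has 30 days (324 left).
December has 31 days (293 left).
January has 31 days (262 left).
February has 28 days (234 left).
March has 31 days (203 left).
April has 30 days (173 left).
May has 31 days (142 left).
June has 30 days (112 left).
July has 31 days (81 left).
August has 31 days (50 left).
September has 30 days (20 left).
20 days into October → 2061-10-20.

2061-10-20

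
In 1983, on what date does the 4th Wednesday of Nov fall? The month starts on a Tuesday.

Nov 23, 1983

Nov 1983 begins on a Tuesday, so the first Wednesday is Nov 2 (1 day later).
The 4th Wednesday is 3 weeks later: 2 + 21 = 23.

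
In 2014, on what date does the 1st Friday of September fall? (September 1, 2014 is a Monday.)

September 2014 begins on a Monday, so the first Friday is September 5 (4 days later).

September 5, 2014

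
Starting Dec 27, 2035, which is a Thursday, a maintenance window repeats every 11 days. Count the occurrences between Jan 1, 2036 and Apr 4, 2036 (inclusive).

Occurrences land 11·i days after Dec 27, 2035 for i = 0, 1, 2, …
Jan 1, 2036 is 5 days after the start; 5 ÷ 11 = 0 remainder 5; since the remainder is 5, round up to i = 1. First occurrence in the window: #2 on Jan 7, 2036 (1×11 = 11 days in).
Apr 4, 2036 is 99 days after the start; 99 ÷ 11 = 9 remainder 0. Last occurrence in the window: #10 on Apr 4, 2036.
Occurrences #2 through #10: 9 in total.

9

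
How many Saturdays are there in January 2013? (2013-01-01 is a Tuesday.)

2013-01-01 is a Tuesday; the first Saturday on or after it is 2013-01-05 (4 days later).
From 2013-01-05 to 2013-01-31 is 31 − 5 = 26 days.
26 ÷ 7 = 3 full weeks with remainder 5, so 3 more Saturdays after the first → 4.

4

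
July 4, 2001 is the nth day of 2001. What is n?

185

Days in months before July: 31 + 28 + 31 + 30 + 31 + 30 = 181.
Plus 4 days into July → day 185.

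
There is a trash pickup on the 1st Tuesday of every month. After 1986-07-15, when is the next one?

July 1986 starts on a Tuesday, so its 1st Tuesday is 1986-07-01.
That is not after 1986-07-15, so look at August 1986.
August 1986 starts on a Friday, so its 1st Tuesday is 1986-08-05 (4 days in).

1986-08-05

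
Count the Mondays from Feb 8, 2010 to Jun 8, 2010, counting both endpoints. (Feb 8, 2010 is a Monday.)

Feb 8, 2010 is a Monday; the first Monday on or after it is Feb 8, 2010.
From Feb 8, 2010 to Jun 8, 2010: 20 + 31 + 30 + 31 + 8 = 120 days (rest of Feb, Mar, Apr, May, Jun).
120 ÷ 7 = 17 full weeks with remainder 1, so 17 more Mondays after the first → 18.

18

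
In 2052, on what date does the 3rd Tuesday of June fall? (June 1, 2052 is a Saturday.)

June 2052 begins on a Saturday, so the first Tuesday is June 4 (3 days later).
The 3rd Tuesday is 2 weeks later: 4 + 14 = 18.

2052-06-18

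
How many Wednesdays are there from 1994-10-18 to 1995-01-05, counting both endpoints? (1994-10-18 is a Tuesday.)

1994-10-18 is a Tuesday; the first Wednesday on or after it is 1994-10-19 (1 day later).
From 1994-10-19 to 1995-01-05: 12 + 30 + 31 + 5 = 78 days (rest of October, November, December, January).
78 ÷ 7 = 11 full weeks with remainder 1, so 11 more Wednesdays after the first → 12.

12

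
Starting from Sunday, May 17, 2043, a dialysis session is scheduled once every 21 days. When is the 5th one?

The 5th occurrence is 4 intervals after the first: 4 × 21 = 84 days after May 17, 2043.
May has 31 days — 14 days to the end of May leaves 70.
June has 30 days (40 left).
July has 31 days (9 left).
9 days into August → August 9, 2043.

August 9, 2043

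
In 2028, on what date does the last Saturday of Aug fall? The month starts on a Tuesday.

Aug 26, 2028

Aug 2028 begins on a Tuesday, so the first Saturday is Aug 5 (4 days later).
Aug 2028 has 31 days. Adding weeks: 5, 12, 19, 26 — the last one ≤ 31 is the 26th.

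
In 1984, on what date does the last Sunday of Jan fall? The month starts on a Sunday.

Jan 1984 begins on a Sunday, so the first Sunday is Jan 1.
Jan 1984 has 31 days. Adding weeks: 1, 8, 15, 22, 29 — the last one ≤ 31 is the 29th.

Jan 29, 1984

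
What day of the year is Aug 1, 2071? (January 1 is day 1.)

213

Days in months before Aug: 31 + 28 + 31 + 30 + 31 + 30 + 31 = 212.
Plus 1 day into Aug → day 213.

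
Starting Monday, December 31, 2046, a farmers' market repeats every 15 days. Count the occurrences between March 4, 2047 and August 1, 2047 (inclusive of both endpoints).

10

Occurrences land 15·i days after December 31, 2046 for i = 0, 1, 2, …
March 4, 2047 is 63 days after the start; 63 ÷ 15 = 4 remainder 3; since the remainder is 3, round up to i = 5. First occurrence in the window: #6 on March 16, 2047 (5×15 = 75 days in).
August 1, 2047 is 213 days after the start; 213 ÷ 15 = 14 remainder 3. Last occurrence in the window: #15 on July 29, 2047.
Occurrences #6 through #15: 10 in total.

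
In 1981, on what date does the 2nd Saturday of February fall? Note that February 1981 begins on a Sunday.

February 1981 begins on a Sunday, so the first Saturday is February 7 (6 days later).
The 2nd Saturday is 1 weeks later: 7 + 7 = 14.

February 14, 1981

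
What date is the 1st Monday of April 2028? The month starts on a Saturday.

April 2028 begins on a Saturday, so the first Monday is April 3 (2 days later).

April 3, 2028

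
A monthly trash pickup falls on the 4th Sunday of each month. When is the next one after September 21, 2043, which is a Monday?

September 27, 2043

September 2043 starts on a Tuesday; its first Sunday is the 6th, so the 4th Sunday is the 27th — September 27, 2043.
September 27, 2043 is after September 21, 2043, so that is the next one.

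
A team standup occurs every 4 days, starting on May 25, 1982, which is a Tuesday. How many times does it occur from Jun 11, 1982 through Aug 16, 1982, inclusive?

Occurrences land 4·i days after May 25, 1982 for i = 0, 1, 2, …
Jun 11, 1982 is 17 days after the start; 17 ÷ 4 = 4 remainder 1; since the remainder is 1, round up to i = 5. First occurrence in the window: #6 on Jun 14, 1982 (5×4 = 20 days in).
Aug 16, 1982 is 83 days after the start; 83 ÷ 4 = 20 remainder 3. Last occurrence in the window: #21 on Aug 13, 1982.
Occurrences #6 through #21: 16 in total.

16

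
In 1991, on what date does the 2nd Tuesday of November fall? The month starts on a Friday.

12 November 1991

November 1991 begins on a Friday, so the first Tuesday is November 5 (4 days later).
The 2nd Tuesday is 1 weeks later: 5 + 7 = 12.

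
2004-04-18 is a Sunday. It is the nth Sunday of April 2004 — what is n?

Day 18 falls in week ⌈18/7⌉ of the month.
Days 1–7 hold the 1st Sunday, 8–14 the 2nd, 15–21 the 3rd, 22–28 the 4th, 29–31 the 5th.
18 is in the range for the 3rd.

3rd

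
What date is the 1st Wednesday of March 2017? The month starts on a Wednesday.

March 1, 2017

March 2017 begins on a Wednesday, so the first Wednesday is March 1.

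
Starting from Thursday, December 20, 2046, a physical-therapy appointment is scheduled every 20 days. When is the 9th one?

May 29, 2047

The 9th occurrence is 8 intervals after the first: 8 × 20 = 160 days after December 20, 2046.
December has 31 days — 11 days to the end of December leaves 149.
January has 31 days (118 left).
February has 28 days (90 left).
March has 31 days (59 left).
April has 30 days (29 left).
29 days into May → May 29, 2047.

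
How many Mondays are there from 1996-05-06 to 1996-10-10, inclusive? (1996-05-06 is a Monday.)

23

1996-05-06 is a Monday; the first Monday on or after it is 1996-05-06.
From 1996-05-06 to 1996-10-10: 25 + 30 + 31 + 31 + 30 + 10 = 157 days (rest of May, June, July, August, September, October).
157 ÷ 7 = 22 full weeks with remainder 3, so 22 more Mondays after the first → 23.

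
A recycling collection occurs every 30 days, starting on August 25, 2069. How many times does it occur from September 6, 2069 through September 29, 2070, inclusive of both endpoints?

13

Occurrences land 30·i days after August 25, 2069 for i = 0, 1, 2, …
September 6, 2069 is 12 days after the start; 12 ÷ 30 = 0 remainder 12; since the remainder is 12, round up to i = 1. First occurrence in the window: #2 on September 24, 2069 (1×30 = 30 days in).
September 29, 2070 is 400 days after the start; 400 ÷ 30 = 13 remainder 10. Last occurrence in the window: #14 on September 19, 2070.
Occurrences #2 through #14: 13 in total.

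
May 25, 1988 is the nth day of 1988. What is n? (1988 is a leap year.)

146

Days in months before May: 31 + 29 + 31 + 30 = 121.
Plus 25 days into May → day 146.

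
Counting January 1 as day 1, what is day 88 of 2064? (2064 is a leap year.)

January has 31 days (88 − 31 = 57 remain).
February has 29 days (57 − 29 = 28 remain).
28 into March → March 28.

28 March 2064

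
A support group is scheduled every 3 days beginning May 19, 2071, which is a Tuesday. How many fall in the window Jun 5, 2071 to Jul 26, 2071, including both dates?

Occurrences land 3·i days after May 19, 2071 for i = 0, 1, 2, …
Jun 5, 2071 is 17 days after the start; 17 ÷ 3 = 5 remainder 2; since the remainder is 2, round up to i = 6. First occurrence in the window: #7 on Jun 6, 2071 (6×3 = 18 days in).
Jul 26, 2071 is 68 days after the start; 68 ÷ 3 = 22 remainder 2. Last occurrence in the window: #23 on Jul 24, 2071.
Occurrences #7 through #23: 17 in total.

17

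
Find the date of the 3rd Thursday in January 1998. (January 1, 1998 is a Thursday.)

1998-01-15

January 1998 begins on a Thursday, so the first Thursday is January 1.
The 3rd Thursday is 2 weeks later: 1 + 14 = 15.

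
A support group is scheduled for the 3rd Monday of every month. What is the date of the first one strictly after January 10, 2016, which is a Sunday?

January 2016 starts on a Friday; its first Monday is the 4th, so the 3rd Monday is the 18th — January 18, 2016.
January 18, 2016 is after January 10, 2016, so that is the next one.

January 18, 2016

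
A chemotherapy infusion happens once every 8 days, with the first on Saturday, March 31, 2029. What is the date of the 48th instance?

April 11, 2030

The 48th occurrence is 47 intervals after the first: 47 × 8 = 376 days after March 31, 2029.
March has 31 days — 0 days to the end of March leaves 376.
April has 30 days (346 left).
May has 31 days (315 left).
June has 30 days (285 left).
July has 31 days (254 left).
August has 31 days (223 left).
September has 30 days (193 left).
October has 31 days (162 left).
November has 30 days (132 left).
December has 31 days (101 left).
January has 31 days (70 left).
February has 28 days (42 left).
March has 31 days (11 left).
11 days into April → April 11, 2030.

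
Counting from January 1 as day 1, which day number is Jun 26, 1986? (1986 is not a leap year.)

177

Days in months before Jun: 31 + 28 + 31 + 30 + 31 = 151.
Plus 26 days into Jun → day 177.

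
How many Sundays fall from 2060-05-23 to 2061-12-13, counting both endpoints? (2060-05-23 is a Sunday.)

2060-05-23 is a Sunday; the first Sunday on or after it is 2060-05-23.
From 2060-05-23 to 2061-12-13: 222 + 347 = 569 days (rest of 2060, to 2061-12-13 in 2061).
569 ÷ 7 = 81 full weeks with remainder 2, so 81 more Sundays after the first → 82.

82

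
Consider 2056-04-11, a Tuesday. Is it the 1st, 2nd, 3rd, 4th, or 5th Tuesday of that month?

Day 11 falls in week ⌈11/7⌉ of the month.
Days 1–7 hold the 1st Tuesday, 8–14 the 2nd, 15–21 the 3rd, 22–28 the 4th, 29–31 the 5th.
11 is in the range for the 2nd.

2nd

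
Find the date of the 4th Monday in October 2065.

October 2065 begins on a Thursday, so the first Monday is October 5 (4 days later).
The 4th Monday is 3 weeks later: 5 + 21 = 26.

October 26, 2065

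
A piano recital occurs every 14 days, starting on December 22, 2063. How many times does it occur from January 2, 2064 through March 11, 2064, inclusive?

5

Occurrences land 14·i days after December 22, 2063 for i = 0, 1, 2, …
January 2, 2064 is 11 days after the start; 11 ÷ 14 = 0 remainder 11; since the remainder is 11, round up to i = 1. First occurrence in the window: #2 on January 5, 2064 (1×14 = 14 days in).
March 11, 2064 is 80 days after the start; 80 ÷ 14 = 5 remainder 10. Last occurrence in the window: #6 on March 1, 2064.
Occurrences #2 through #6: 5 in total.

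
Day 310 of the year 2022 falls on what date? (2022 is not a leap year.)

November 6, 2022

January has 31 days (310 − 31 = 279 remain).
February has 28 days (279 − 28 = 251 remain).
March has 31 days (251 − 31 = 220 remain).
April has 30 days (220 − 30 = 190 remain).
May has 31 days (190 − 31 = 159 remain).
June has 30 days (159 − 30 = 129 remain).
July has 31 days (129 − 31 = 98 remain).
August has 31 days (98 − 31 = 67 remain).
September has 30 days (67 − 30 = 37 remain).
October has 31 days (37 − 31 = 6 remain).
6 into November → November 6.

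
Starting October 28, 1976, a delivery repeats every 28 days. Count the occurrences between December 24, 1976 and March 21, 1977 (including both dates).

Occurrences land 28·i days after October 28, 1976 for i = 0, 1, 2, …
December 24, 1976 is 57 days after the start; 57 ÷ 28 = 2 remainder 1; since the remainder is 1, round up to i = 3. First occurrence in the window: #4 on January 20, 1977 (3×28 = 84 days in).
March 21, 1977 is 144 days after the start; 144 ÷ 28 = 5 remainder 4. Last occurrence in the window: #6 on March 17, 1977.
Occurrences #4 through #6: 3 in total.

3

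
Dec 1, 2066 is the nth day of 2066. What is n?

335

Days in months before Dec: 31 + 28 + 31 + 30 + 31 + 30 + 31 + 31 + 30 + 31 + 30 = 334.
Plus 1 day into Dec → day 335.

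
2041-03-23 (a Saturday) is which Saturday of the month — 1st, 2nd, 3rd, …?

4th

Day 23 falls in week ⌈23/7⌉ of the month.
Days 1–7 hold the 1st Saturday, 8–14 the 2nd, 15–21 the 3rd, 22–28 the 4th, 29–31 the 5th.
23 is in the range for the 4th.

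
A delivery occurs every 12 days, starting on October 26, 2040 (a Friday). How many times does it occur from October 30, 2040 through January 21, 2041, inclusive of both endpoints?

7

Occurrences land 12·i days after October 26, 2040 for i = 0, 1, 2, …
October 30, 2040 is 4 days after the start; 4 ÷ 12 = 0 remainder 4; since the remainder is 4, round up to i = 1. First occurrence in the window: #2 on November 7, 2040 (1×12 = 12 days in).
January 21, 2041 is 87 days after the start; 87 ÷ 12 = 7 remainder 3. Last occurrence in the window: #8 on January 18, 2041.
Occurrences #2 through #8: 7 in total.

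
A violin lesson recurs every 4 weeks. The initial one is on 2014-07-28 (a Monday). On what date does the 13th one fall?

2015-06-29

The 13th occurrence is 12 intervals after the first: 12 × 28 = 336 days after 2014-07-28.
July has 31 days — 3 days to the end of July leaves 333.
August has 31 days (302 left).
September has 30 days (272 left).
October has 31 days (241 left).
November has 30 days (211 left).
December has 31 days (180 left).
January has 31 days (149 left).
February has 28 days (121 left).
March has 31 days (90 left).
April has 30 days (60 left).
May has 31 days (29 left).
29 days into June → 2015-06-29.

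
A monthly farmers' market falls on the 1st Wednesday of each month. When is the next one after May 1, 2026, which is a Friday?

May 6, 2026

May 2026 starts on a Friday, so its 1st Wednesday is May 6, 2026 (5 days in).
May 6, 2026 is after May 1, 2026, so that is the next one.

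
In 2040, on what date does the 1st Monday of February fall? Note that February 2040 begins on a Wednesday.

2040-02-06

February 2040 begins on a Wednesday, so the first Monday is February 6 (5 days later).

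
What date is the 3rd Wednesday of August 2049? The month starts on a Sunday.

August 18, 2049

August 2049 begins on a Sunday, so the first Wednesday is August 4 (3 days later).
The 3rd Wednesday is 2 weeks later: 4 + 14 = 18.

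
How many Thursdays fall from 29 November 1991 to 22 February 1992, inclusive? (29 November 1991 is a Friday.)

29 November 1991 is a Friday; the first Thursday on or after it is 5 December 1991 (6 days later).
From 5 December 1991 to 22 February 1992: 26 + 31 + 22 = 79 days (rest of December, January, February).
79 ÷ 7 = 11 full weeks with remainder 2, so 11 more Thursdays after the first → 12.

12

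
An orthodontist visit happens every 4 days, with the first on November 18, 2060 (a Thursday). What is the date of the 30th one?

March 14, 2061

The 30th occurrence is 29 intervals after the first: 29 × 4 = 116 days after November 18, 2060.
November has 30 days — 12 days to the end of November leaves 104.
December has 31 days (73 left).
January has 31 days (42 left).
February has 28 days (14 left).
14 days into March → March 14, 2061.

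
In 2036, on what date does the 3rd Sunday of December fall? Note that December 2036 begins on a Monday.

2036-12-21

December 2036 begins on a Monday, so the first Sunday is December 7 (6 days later).
The 3rd Sunday is 2 weeks later: 7 + 14 = 21.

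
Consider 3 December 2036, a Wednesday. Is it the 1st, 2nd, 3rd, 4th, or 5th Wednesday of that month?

Day 3 falls in week ⌈3/7⌉ of the month.
Days 1–7 hold the 1st Wednesday, 8–14 the 2nd, 15–21 the 3rd, 22–28 the 4th, 29–31 the 5th.
3 is in the range for the 1st.

1st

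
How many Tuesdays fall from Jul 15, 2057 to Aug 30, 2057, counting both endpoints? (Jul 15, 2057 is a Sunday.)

7

Jul 15, 2057 is a Sunday; the first Tuesday on or after it is Jul 17, 2057 (2 days later).
From Jul 17, 2057 to Aug 30, 2057: 14 + 30 = 44 days (rest of Jul, Aug).
44 ÷ 7 = 6 full weeks with remainder 2, so 6 more Tuesdays after the first → 7.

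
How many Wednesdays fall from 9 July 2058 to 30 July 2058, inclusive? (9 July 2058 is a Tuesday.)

9 July 2058 is a Tuesday; the first Wednesday on or after it is 10 July 2058 (1 day later).
From 10 July 2058 to 30 July 2058 is 30 − 10 = 20 days.
20 ÷ 7 = 2 full weeks with remainder 6, so 2 more Wednesdays after the first → 3.

3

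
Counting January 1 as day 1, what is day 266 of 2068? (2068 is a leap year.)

January has 31 days (266 − 31 = 235 remain).
February has 29 days (235 − 29 = 206 remain).
March has 31 days (206 − 31 = 175 remain).
April has 30 days (175 − 30 = 145 remain).
May has 31 days (145 − 31 = 114 remain).
June has 30 days (114 − 30 = 84 remain).
July has 31 days (84 − 31 = 53 remain).
August has 31 days (53 − 31 = 22 remain).
22 into September → September 22.

2068-09-22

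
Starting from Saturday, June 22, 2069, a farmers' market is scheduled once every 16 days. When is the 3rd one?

July 24, 2069

The 3rd occurrence is 2 intervals after the first: 2 × 16 = 32 days after June 22, 2069.
June has 30 days — 8 days to the end of June leaves 24.
24 days into July → July 24, 2069.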